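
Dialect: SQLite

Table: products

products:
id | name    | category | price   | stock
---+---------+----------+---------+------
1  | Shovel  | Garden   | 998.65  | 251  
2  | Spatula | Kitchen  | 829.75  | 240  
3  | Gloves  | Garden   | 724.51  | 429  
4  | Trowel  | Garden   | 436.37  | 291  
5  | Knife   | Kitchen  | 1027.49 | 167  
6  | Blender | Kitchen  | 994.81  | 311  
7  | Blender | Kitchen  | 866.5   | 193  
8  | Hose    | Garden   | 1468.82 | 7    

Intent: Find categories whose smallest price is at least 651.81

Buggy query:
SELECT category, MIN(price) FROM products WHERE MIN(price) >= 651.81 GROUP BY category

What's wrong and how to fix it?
Bug: Aggregates like MIN are computed per group after WHERE runs

Fix: Use HAVING for the per-group MIN condition

Corrected query:
SELECT category, MIN(price) FROM products GROUP BY category HAVING MIN(price) >= 651.81

Result:
category | MIN(price)
---------+-----------
Kitchen  | 829.75    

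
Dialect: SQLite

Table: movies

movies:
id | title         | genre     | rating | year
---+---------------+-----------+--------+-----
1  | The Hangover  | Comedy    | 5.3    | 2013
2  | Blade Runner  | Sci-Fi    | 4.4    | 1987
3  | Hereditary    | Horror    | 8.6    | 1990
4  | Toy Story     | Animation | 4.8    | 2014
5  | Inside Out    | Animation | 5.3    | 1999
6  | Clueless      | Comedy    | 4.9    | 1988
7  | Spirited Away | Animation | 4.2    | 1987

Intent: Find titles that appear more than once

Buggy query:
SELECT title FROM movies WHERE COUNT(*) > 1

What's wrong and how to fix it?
Bug: WHERE can't reference COUNT(*); aggregates are computed after WHERE

Fix: GROUP BY title, then filter groups with HAVING COUNT(*) > 1

Corrected query:
SELECT title FROM movies GROUP BY title HAVING COUNT(*) > 1

Result:
(no rows)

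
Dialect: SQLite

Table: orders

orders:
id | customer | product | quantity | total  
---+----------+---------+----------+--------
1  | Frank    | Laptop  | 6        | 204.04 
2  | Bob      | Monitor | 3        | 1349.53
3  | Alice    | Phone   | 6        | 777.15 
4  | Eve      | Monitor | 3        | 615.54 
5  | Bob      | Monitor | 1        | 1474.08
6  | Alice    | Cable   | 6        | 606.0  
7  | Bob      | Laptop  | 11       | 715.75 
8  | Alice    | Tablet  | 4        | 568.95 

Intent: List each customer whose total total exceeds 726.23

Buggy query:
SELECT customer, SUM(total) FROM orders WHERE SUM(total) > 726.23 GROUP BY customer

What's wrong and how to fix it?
Bug: WHERE runs before GROUP BY, so aggregates aren't available there

Fix: Move the aggregate condition to a HAVING clause

Corrected query:
SELECT customer, SUM(total) FROM orders GROUP BY customer HAVING SUM(total) > 726.23

Result:
customer | SUM(total)
---------+-----------
Alice    | 1952.1    
Bob      | 3539.36   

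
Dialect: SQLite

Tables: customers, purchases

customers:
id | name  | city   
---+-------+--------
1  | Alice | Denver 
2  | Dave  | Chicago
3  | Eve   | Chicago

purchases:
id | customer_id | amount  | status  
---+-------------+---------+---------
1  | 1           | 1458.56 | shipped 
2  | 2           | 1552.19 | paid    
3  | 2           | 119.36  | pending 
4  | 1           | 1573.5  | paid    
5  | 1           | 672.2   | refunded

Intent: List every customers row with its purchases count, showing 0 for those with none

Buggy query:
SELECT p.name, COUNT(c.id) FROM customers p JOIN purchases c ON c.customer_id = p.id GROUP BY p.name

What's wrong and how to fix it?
Bug: INNER JOIN drops customers rows that have no matching purchases rows

Fix: Use LEFT JOIN so parents without children still appear (COUNT(c.id) gives 0)

Corrected query:
SELECT p.name, COUNT(c.id) FROM customers p LEFT JOIN purchases c ON c.customer_id = p.id GROUP BY p.name

Result:
name  | COUNT(c.id)
------+------------
Alice | 3          
Dave  | 2          
Eve   | 0          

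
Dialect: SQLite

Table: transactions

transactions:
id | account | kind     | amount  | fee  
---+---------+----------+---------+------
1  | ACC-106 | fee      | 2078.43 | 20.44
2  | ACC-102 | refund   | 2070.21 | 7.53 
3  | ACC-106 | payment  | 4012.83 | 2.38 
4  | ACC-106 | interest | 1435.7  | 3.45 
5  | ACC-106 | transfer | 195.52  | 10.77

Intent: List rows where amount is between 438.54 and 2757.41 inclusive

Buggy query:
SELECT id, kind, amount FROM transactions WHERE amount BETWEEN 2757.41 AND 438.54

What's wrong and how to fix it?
Bug: BETWEEN expects the lower bound first; with 2757.41 AND 438.54 the range is empty

Fix: Swap the bounds so the smaller value comes first

Corrected query:
SELECT id, kind, amount FROM transactions WHERE amount BETWEEN 438.54 AND 2757.41

Result:
id | kind     | amount 
---+----------+--------
1  | fee      | 2078.43
2  | refund   | 2070.21
4  | interest | 1435.7 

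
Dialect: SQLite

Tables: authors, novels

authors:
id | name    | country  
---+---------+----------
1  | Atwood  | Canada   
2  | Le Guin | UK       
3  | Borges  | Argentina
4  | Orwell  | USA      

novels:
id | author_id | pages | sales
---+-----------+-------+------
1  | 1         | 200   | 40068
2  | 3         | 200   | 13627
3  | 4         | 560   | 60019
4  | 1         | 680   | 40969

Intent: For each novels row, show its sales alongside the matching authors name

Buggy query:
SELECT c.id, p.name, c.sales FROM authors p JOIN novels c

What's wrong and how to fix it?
Bug: Missing join condition: each novels row is matched to all authors rows instead of just its own

Fix: Add ON c.author_id = p.id to the JOIN

Corrected query:
SELECT c.id, p.name, c.sales FROM authors p JOIN novels c ON c.author_id = p.id

Result:
id | name   | sales
---+--------+------
1  | Atwood | 40068
2  | Borges | 13627
3  | Orwell | 60019
4  | Atwood | 40969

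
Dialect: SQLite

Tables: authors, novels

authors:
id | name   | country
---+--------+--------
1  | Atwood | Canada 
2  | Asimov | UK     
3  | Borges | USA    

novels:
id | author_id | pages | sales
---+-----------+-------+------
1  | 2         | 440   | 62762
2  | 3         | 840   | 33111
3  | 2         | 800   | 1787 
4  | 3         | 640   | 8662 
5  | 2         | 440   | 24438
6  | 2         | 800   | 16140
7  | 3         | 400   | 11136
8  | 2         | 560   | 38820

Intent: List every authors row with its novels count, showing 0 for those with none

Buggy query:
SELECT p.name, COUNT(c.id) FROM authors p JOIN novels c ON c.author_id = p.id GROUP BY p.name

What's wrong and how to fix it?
Bug: An inner join excludes parents with zero children

Fix: Switch to LEFT JOIN to retain unmatched parent rows

Corrected query:
SELECT p.name, COUNT(c.id) FROM authors p LEFT JOIN novels c ON c.author_id = p.id GROUP BY p.name

Result:
name   | COUNT(c.id)
-------+------------
Asimov | 5          
Atwood | 0          
Borges | 3          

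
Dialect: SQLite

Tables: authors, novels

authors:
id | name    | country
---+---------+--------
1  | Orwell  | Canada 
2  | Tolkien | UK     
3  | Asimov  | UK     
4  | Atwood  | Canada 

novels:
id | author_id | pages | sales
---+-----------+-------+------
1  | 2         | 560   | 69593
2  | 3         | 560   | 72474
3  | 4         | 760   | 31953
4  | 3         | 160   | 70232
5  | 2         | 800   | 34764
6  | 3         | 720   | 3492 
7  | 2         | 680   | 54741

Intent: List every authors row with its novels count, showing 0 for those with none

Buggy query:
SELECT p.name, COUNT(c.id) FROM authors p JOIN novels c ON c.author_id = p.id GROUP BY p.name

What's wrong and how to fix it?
Bug: An inner join excludes parents with zero children

Fix: Switch to LEFT JOIN to retain unmatched parent rows

Corrected query:
SELECT p.name, COUNT(c.id) FROM authors p LEFT JOIN novels c ON c.author_id = p.id GROUP BY p.name

Result:
name    | COUNT(c.id)
--------+------------
Asimov  | 3          
Atwood  | 1          
Orwell  | 0          
Tolkien | 3          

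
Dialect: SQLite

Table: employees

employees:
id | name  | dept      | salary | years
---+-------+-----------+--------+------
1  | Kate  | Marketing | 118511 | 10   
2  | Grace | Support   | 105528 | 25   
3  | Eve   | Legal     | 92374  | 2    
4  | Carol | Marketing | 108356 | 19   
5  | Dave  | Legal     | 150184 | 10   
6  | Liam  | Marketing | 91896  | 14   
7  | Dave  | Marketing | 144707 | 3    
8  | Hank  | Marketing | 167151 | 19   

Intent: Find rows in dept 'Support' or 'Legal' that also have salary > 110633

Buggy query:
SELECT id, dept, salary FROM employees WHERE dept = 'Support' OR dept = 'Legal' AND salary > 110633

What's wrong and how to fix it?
Bug: AND binds tighter than OR, so this parses as dept = 'Support' OR (dept = 'Legal' AND salary > 110633)

Fix: Group the OR with parentheses (or use IN), then AND the threshold

Corrected query:
SELECT id, dept, salary FROM employees WHERE (dept = 'Support' OR dept = 'Legal') AND salary > 110633

Result:
id | dept  | salary
---+-------+-------
5  | Legal | 150184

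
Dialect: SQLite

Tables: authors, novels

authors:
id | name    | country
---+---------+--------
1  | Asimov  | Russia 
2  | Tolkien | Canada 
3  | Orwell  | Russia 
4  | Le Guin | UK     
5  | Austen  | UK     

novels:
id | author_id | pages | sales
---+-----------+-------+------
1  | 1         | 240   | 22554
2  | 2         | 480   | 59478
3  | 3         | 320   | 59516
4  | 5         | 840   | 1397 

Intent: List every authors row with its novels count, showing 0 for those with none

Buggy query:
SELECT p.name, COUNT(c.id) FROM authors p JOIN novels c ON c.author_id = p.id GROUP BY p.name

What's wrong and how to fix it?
Bug: INNER JOIN drops authors rows that have no matching novels rows

Fix: Switch to LEFT JOIN to retain unmatched parent rows

Corrected query:
SELECT p.name, COUNT(c.id) FROM authors p LEFT JOIN novels c ON c.author_id = p.id GROUP BY p.name

Result:
name    | COUNT(c.id)
--------+------------
Asimov  | 1          
Austen  | 1          
Le Guin | 0          
Orwell  | 1          
Tolkien | 1          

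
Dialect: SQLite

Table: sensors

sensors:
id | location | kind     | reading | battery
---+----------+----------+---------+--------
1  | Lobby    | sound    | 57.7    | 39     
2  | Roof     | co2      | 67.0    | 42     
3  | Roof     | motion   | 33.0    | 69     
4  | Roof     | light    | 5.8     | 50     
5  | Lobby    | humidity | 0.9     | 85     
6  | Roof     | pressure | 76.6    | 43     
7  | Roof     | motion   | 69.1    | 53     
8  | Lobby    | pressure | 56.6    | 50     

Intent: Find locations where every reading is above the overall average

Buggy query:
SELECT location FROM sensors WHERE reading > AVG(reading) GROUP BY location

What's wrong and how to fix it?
Bug: AVG() is an aggregate; it can't sit directly in WHERE

Fix: Use a subquery for AVG and a HAVING MIN(...) filter so the condition holds for every row in the group

Corrected query:
SELECT location FROM sensors GROUP BY location HAVING MIN(reading) > (SELECT AVG(reading) FROM sensors)

Result:
(no rows)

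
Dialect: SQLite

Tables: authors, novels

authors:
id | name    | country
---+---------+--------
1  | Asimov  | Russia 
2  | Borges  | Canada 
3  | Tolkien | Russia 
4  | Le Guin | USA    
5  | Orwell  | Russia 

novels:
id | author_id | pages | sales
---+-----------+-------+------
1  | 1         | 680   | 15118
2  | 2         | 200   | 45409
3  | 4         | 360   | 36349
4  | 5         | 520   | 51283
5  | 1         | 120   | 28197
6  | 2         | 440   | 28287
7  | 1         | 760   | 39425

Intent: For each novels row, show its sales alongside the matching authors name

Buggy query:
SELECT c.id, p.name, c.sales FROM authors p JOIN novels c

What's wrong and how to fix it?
Bug: JOIN with no ON clause produces a cartesian product; every novels row pairs with every authors row

Fix: Specify the join condition linking the foreign key to the parent id

Corrected query:
SELECT c.id, p.name, c.sales FROM authors p JOIN novels c ON c.author_id = p.id

Result:
id | name    | sales
---+---------+------
1  | Asimov  | 15118
2  | Borges  | 45409
3  | Le Guin | 36349
4  | Orwell  | 51283
5  | Asimov  | 28197
6  | Borges  | 28287
7  | Asimov  | 39425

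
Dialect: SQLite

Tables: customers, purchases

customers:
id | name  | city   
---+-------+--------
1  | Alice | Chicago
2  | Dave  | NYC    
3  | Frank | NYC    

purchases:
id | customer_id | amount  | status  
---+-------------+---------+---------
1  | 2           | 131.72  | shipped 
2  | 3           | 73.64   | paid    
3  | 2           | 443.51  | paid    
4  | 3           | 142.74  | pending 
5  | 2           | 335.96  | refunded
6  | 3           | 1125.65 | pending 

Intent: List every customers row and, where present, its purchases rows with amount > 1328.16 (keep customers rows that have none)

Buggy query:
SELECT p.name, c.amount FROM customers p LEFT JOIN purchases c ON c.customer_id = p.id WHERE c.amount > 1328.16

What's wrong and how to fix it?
Bug: A WHERE condition on the right-hand table after LEFT JOIN drops unmatched parents

Fix: Move the right-table condition into the ON clause so unmatched parents are kept

Corrected query:
SELECT p.name, c.amount FROM customers p LEFT JOIN purchases c ON c.customer_id = p.id AND c.amount > 1328.16

Result:
name  | amount
------+-------
Alice | NULL  
Dave  | NULL  
Frank | NULL  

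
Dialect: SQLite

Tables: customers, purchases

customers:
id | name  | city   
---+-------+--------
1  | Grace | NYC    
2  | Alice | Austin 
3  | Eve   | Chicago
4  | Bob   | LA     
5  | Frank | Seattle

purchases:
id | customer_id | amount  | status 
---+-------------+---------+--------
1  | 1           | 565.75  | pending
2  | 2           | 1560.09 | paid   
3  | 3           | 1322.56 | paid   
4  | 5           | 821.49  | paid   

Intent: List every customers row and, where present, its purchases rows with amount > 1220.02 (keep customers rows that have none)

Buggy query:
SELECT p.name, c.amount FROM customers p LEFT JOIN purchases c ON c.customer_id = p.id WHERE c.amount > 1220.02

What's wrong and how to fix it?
Bug: Filtering c.amount in WHERE discards the NULL rows produced by LEFT JOIN, turning it into an inner join

Fix: Move the right-table condition into the ON clause so unmatched parents are kept

Corrected query:
SELECT p.name, c.amount FROM customers p LEFT JOIN purchases c ON c.customer_id = p.id AND c.amount > 1220.02

Result:
name  | amount 
------+--------
Grace | NULL   
Alice | 1560.09
Eve   | 1322.56
Bob   | NULL   
Frank | NULL   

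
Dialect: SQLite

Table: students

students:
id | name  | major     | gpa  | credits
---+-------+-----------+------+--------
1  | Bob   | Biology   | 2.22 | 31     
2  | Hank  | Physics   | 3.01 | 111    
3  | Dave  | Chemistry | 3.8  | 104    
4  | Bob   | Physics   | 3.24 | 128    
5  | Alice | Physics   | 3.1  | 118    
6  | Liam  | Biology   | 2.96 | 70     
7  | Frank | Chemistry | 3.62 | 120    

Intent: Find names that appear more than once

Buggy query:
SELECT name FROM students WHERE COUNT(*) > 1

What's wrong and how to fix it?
Bug: WHERE can't reference COUNT(*); aggregates are computed after WHERE

Fix: GROUP BY name, then filter groups with HAVING COUNT(*) > 1

Corrected query:
SELECT name FROM students GROUP BY name HAVING COUNT(*) > 1

Result:
name
----
Bob 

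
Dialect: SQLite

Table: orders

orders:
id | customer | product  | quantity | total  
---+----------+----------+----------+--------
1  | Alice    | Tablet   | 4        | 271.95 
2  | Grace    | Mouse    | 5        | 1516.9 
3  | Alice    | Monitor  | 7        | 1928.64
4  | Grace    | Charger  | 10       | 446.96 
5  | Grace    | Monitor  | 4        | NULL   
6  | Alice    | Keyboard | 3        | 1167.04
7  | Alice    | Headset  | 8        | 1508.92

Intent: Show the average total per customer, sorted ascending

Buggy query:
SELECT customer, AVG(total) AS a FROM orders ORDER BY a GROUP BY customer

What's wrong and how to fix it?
Bug: GROUP BY must precede ORDER BY

Fix: Move ORDER BY to the end, after GROUP BY

Corrected query:
SELECT customer, AVG(total) AS a FROM orders GROUP BY customer ORDER BY a

Result:
customer | a        
---------+----------
Grace    | 981.93   
Alice    | 1219.1375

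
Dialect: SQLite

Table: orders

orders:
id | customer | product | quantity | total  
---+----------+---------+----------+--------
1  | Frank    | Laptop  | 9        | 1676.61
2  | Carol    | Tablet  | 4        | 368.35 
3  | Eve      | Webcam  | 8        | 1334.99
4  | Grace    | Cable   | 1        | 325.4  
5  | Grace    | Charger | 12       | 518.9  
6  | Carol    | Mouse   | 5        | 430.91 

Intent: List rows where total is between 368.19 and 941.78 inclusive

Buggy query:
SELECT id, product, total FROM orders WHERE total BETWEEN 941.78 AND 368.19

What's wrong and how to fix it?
Bug: The bounds are reversed; BETWEEN a AND b requires a <= b to match anything

Fix: Write BETWEEN 368.19 AND 941.78

Corrected query:
SELECT id, product, total FROM orders WHERE total BETWEEN 368.19 AND 941.78

Result:
id | product | total 
---+---------+-------
2  | Tablet  | 368.35
5  | Charger | 518.9 
6  | Mouse   | 430.91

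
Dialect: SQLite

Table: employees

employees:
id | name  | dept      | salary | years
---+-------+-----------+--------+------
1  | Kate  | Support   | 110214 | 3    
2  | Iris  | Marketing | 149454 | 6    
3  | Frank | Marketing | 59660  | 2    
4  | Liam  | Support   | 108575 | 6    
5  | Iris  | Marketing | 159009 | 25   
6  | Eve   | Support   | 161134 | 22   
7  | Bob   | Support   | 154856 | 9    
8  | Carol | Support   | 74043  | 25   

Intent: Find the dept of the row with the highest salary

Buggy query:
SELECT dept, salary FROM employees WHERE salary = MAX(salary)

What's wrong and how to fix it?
Bug: MAX(salary) is an aggregate and cannot be used directly in WHERE

Fix: Wrap MAX in a scalar subquery so WHERE compares against a single value

Corrected query:
SELECT dept, salary FROM employees WHERE salary = (SELECT MAX(salary) FROM employees)

Result:
dept    | salary
--------+-------
Support | 161134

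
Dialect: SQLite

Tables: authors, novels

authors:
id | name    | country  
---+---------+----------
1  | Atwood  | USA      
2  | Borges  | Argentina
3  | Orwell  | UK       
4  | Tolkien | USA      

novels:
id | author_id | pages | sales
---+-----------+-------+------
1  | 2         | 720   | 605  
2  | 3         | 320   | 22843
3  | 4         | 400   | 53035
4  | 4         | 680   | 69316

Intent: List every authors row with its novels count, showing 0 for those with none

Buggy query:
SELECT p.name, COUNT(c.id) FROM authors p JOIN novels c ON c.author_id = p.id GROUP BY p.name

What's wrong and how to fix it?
Bug: INNER JOIN drops authors rows that have no matching novels rows

Fix: Switch to LEFT JOIN to retain unmatched parent rows

Corrected query:
SELECT p.name, COUNT(c.id) FROM authors p LEFT JOIN novels c ON c.author_id = p.id GROUP BY p.name

Result:
name    | COUNT(c.id)
--------+------------
Atwood  | 0          
Borges  | 1          
Orwell  | 1          
Tolkien | 2          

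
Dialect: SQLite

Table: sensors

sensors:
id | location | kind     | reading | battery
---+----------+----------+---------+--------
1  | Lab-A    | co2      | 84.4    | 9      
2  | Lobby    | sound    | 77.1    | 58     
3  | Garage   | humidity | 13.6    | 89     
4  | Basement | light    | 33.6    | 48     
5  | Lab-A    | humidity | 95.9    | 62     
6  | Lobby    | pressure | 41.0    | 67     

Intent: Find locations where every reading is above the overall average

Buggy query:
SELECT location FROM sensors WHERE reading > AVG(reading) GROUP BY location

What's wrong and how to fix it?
Bug: AVG() is an aggregate; it can't sit directly in WHERE

Fix: Use a subquery for AVG and a HAVING MIN(...) filter so the condition holds for every row in the group

Corrected query:
SELECT location FROM sensors GROUP BY location HAVING MIN(reading) > (SELECT AVG(reading) FROM sensors)

Result:
location
--------
Lab-A   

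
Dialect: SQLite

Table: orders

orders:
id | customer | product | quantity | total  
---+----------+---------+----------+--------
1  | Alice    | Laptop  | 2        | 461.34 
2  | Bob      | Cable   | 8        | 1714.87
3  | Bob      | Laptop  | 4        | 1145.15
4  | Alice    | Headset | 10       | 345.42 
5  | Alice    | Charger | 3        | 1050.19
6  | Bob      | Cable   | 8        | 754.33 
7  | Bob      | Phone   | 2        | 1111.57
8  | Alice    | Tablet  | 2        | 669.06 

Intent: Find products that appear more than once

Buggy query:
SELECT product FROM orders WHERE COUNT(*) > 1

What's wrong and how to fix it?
Bug: COUNT(*) is an aggregate and cannot be used in WHERE

Fix: GROUP BY product, then filter groups with HAVING COUNT(*) > 1

Corrected query:
SELECT product FROM orders GROUP BY product HAVING COUNT(*) > 1

Result:
product
-------
Cable  
Laptop 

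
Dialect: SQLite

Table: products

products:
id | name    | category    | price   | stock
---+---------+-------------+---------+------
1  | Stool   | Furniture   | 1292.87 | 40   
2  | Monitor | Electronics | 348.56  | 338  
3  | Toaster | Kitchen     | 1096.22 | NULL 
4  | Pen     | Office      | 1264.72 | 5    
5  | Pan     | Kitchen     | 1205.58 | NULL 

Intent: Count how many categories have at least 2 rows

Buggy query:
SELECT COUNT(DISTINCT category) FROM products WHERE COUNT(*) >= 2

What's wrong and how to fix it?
Bug: WHERE filters individual rows, not groups, so a group-level COUNT is invalid there

Fix: Use a subquery that GROUPs and filters with HAVING, then count its rows

Corrected query:
SELECT COUNT(*) FROM (SELECT category FROM products GROUP BY category HAVING COUNT(*) >= 2)

Result:
COUNT(*)
--------
1       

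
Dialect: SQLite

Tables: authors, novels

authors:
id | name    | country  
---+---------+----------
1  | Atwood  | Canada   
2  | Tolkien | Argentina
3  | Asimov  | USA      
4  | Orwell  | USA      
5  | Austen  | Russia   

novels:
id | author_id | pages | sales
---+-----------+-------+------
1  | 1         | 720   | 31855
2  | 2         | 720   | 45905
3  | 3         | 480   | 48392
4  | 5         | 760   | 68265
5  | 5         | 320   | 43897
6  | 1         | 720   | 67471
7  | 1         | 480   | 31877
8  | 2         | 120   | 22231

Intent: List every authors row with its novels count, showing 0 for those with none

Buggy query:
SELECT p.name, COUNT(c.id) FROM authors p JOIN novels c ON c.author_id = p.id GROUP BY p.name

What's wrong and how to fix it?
Bug: INNER JOIN drops authors rows that have no matching novels rows

Fix: Switch to LEFT JOIN to retain unmatched parent rows

Corrected query:
SELECT p.name, COUNT(c.id) FROM authors p LEFT JOIN novels c ON c.author_id = p.id GROUP BY p.name

Result:
name    | COUNT(c.id)
--------+------------
Asimov  | 1          
Atwood  | 3          
Austen  | 2          
Orwell  | 0          
Tolkien | 2          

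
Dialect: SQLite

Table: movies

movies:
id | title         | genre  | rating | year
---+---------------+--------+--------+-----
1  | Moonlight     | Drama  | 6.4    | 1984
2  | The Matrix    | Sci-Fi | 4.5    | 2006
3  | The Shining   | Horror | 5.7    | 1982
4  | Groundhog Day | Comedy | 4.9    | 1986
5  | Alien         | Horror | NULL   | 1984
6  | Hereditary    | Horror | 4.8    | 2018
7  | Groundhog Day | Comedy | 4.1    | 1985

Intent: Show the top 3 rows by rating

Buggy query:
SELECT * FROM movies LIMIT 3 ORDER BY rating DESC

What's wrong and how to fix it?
Bug: LIMIT must come after ORDER BY

Fix: Sort with ORDER BY, then apply LIMIT

Corrected query:
SELECT * FROM movies ORDER BY rating DESC LIMIT 3

Result:
id | title         | genre  | rating | year
---+---------------+--------+--------+-----
1  | Moonlight     | Drama  | 6.4    | 1984
3  | The Shining   | Horror | 5.7    | 1982
4  | Groundhog Day | Comedy | 4.9    | 1986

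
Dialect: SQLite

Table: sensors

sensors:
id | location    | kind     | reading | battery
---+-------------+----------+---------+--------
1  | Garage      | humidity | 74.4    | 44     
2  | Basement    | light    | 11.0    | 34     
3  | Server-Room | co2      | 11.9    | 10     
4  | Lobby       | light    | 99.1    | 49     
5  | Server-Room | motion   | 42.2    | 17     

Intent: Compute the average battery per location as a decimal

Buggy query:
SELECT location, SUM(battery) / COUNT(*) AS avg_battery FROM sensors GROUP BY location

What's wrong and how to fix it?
Bug: Both operands are integers, so '/' performs integer division and truncates

Fix: Multiply by 1.0 (or CAST to REAL) to force floating-point division

Corrected query:
SELECT location, SUM(battery) * 1.0 / COUNT(*) AS avg_battery FROM sensors GROUP BY location

Result:
location    | avg_battery
------------+------------
Basement    | 34         
Garage      | 44         
Lobby       | 49         
Server-Room | 13.5       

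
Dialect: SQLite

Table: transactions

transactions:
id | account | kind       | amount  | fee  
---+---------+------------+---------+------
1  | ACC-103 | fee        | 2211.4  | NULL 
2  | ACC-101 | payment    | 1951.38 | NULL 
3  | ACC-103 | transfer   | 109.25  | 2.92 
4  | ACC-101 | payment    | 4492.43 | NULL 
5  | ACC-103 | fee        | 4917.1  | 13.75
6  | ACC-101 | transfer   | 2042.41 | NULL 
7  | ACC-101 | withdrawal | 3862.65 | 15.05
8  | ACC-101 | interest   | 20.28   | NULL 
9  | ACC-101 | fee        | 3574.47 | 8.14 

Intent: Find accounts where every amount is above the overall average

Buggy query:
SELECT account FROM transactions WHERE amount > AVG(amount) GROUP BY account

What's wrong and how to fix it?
Bug: AVG() is an aggregate; it can't sit directly in WHERE

Fix: Use a subquery for AVG and a HAVING MIN(...) filter so the condition holds for every row in the group

Corrected query:
SELECT account FROM transactions GROUP BY account HAVING MIN(amount) > (SELECT AVG(amount) FROM transactions)

Result:
(no rows)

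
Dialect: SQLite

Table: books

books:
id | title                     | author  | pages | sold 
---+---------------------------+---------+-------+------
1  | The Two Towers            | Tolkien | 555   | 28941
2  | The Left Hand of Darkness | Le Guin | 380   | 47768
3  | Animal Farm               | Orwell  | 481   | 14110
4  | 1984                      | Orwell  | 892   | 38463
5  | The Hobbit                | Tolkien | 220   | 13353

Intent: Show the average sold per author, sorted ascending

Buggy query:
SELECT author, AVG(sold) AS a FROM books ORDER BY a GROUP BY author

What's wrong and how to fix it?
Bug: GROUP BY must precede ORDER BY

Fix: Reorder: SELECT … FROM … GROUP BY … ORDER BY …

Corrected query:
SELECT author, AVG(sold) AS a FROM books GROUP BY author ORDER BY a

Result:
author  | a      
--------+--------
Tolkien | 21147  
Orwell  | 26286.5
Le Guin | 47768  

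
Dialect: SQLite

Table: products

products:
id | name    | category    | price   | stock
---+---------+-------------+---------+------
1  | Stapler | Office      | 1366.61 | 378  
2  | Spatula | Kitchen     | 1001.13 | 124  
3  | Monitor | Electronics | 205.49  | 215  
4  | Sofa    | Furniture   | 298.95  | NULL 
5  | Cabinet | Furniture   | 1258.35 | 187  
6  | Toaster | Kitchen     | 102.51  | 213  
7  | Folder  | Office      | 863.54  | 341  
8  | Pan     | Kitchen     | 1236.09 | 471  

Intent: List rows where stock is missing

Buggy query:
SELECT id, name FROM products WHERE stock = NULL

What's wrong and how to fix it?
Bug: Comparing to NULL with '=' never matches; NULL = NULL is unknown, not true

Fix: Replace '= NULL' with 'IS NULL'

Corrected query:
SELECT id, name FROM products WHERE stock IS NULL

Result:
id | name
---+-----
4  | Sofa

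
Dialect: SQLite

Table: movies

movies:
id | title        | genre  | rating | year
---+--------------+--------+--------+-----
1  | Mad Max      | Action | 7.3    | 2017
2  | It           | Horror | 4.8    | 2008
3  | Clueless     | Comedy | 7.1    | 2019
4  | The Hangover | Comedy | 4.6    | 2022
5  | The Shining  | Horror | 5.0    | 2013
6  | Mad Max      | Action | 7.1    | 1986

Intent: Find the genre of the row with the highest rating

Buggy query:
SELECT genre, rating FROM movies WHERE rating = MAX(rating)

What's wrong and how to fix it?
Bug: WHERE is evaluated per row; an aggregate over the whole table isn't defined there

Fix: Use a subquery: WHERE rating = (SELECT MAX(rating) FROM movies)

Corrected query:
SELECT genre, rating FROM movies WHERE rating = (SELECT MAX(rating) FROM movies)

Result:
genre  | rating
-------+-------
Action | 7.3   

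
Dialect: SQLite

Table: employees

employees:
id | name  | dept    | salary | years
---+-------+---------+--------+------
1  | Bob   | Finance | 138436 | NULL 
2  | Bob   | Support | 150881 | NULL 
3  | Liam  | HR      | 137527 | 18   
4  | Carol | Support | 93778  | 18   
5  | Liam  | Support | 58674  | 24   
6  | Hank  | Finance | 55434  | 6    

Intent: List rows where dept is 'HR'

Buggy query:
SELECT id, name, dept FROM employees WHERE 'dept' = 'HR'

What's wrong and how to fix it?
Bug: 'dept' in single quotes is a string literal, not the column; the comparison is literal-vs-literal and never true

Fix: Reference the column as dept without single quotes

Corrected query:
SELECT id, name, dept FROM employees WHERE dept = 'HR'

Result:
id | name | dept
---+------+-----
3  | Liam | HR  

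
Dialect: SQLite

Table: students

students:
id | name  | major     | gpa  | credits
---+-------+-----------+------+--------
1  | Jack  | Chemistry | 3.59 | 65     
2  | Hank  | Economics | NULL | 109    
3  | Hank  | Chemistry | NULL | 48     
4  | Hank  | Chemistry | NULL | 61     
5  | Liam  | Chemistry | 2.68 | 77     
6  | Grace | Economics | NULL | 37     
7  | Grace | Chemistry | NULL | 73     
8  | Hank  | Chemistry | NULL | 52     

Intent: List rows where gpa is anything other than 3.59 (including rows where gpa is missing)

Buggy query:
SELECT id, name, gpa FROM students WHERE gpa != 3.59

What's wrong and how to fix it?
Bug: 'gpa != 3.59' is unknown when gpa is NULL, so NULL rows are silently excluded

Fix: Handle NULL separately with IS NULL alongside the inequality

Corrected query:
SELECT id, name, gpa FROM students WHERE gpa != 3.59 OR gpa IS NULL

Result:
id | name  | gpa 
---+-------+-----
2  | Hank  | NULL
3  | Hank  | NULL
4  | Hank  | NULL
5  | Liam  | 2.68
6  | Grace | NULL
7  | Grace | NULL
8  | Hank  | NULL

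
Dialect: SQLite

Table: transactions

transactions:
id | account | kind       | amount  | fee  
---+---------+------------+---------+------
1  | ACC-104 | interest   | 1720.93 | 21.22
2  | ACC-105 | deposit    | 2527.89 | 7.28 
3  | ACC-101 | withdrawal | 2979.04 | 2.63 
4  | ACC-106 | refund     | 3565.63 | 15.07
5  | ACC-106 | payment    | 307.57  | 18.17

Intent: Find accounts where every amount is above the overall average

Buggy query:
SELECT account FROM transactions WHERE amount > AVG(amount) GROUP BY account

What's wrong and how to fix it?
Bug: WHERE evaluates per row before aggregation, so AVG() is unavailable

Fix: Use a subquery for AVG and a HAVING MIN(...) filter so the condition holds for every row in the group

Corrected query:
SELECT account FROM transactions GROUP BY account HAVING MIN(amount) > (SELECT AVG(amount) FROM transactions)

Result:
account
-------
ACC-101
ACC-105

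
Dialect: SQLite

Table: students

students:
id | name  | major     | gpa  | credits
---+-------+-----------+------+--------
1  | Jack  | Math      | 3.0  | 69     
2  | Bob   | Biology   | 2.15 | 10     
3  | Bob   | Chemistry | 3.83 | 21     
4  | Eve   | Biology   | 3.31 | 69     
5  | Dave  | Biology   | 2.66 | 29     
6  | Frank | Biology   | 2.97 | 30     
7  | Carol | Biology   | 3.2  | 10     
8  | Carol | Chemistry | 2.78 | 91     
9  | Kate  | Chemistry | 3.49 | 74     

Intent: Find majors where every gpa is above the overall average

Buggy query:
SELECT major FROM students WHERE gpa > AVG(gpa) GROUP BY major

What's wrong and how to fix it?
Bug: AVG() is an aggregate; it can't sit directly in WHERE

Fix: Use a subquery for AVG and a HAVING MIN(...) filter so the condition holds for every row in the group

Corrected query:
SELECT major FROM students GROUP BY major HAVING MIN(gpa) > (SELECT AVG(gpa) FROM students)

Result:
(no rows)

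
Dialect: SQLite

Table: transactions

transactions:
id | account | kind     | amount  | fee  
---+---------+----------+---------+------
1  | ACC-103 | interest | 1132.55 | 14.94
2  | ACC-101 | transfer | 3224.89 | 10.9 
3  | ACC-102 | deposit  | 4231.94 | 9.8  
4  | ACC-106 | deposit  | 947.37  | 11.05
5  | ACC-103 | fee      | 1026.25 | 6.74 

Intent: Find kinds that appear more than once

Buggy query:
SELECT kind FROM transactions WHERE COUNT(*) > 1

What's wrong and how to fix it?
Bug: WHERE can't reference COUNT(*); aggregates are computed after WHERE

Fix: Group first, then use HAVING for the count condition

Corrected query:
SELECT kind FROM transactions GROUP BY kind HAVING COUNT(*) > 1

Result:
kind   
-------
deposit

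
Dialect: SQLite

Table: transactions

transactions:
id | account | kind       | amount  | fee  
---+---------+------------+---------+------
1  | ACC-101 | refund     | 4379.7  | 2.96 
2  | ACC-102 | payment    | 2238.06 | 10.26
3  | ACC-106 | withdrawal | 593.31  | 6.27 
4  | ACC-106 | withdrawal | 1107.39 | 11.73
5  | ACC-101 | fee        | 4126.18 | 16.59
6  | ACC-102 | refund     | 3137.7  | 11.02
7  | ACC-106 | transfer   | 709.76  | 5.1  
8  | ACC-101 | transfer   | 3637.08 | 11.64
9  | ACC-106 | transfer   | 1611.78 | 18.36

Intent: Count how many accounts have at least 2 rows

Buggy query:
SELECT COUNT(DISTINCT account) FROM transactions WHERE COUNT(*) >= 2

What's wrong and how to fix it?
Bug: WHERE filters individual rows, not groups, so a group-level COUNT is invalid there

Fix: Use a subquery that GROUPs and filters with HAVING, then count its rows

Corrected query:
SELECT COUNT(*) FROM (SELECT account FROM transactions GROUP BY account HAVING COUNT(*) >= 2)

Result:
COUNT(*)
--------
3       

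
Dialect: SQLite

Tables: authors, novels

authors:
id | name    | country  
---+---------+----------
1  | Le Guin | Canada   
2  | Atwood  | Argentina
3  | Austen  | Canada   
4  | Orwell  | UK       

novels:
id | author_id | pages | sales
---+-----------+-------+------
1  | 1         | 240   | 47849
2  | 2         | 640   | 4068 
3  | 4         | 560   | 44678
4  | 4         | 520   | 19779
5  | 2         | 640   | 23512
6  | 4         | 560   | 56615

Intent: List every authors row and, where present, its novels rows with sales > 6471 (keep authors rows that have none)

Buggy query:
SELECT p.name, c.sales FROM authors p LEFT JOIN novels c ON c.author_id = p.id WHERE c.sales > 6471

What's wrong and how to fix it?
Bug: A WHERE condition on the right-hand table after LEFT JOIN drops unmatched parents

Fix: Move the right-table condition into the ON clause so unmatched parents are kept

Corrected query:
SELECT p.name, c.sales FROM authors p LEFT JOIN novels c ON c.author_id = p.id AND c.sales > 6471

Result:
name    | sales
--------+------
Le Guin | 47849
Atwood  | 23512
Austen  | NULL 
Orwell  | 19779
Orwell  | 44678
Orwell  | 56615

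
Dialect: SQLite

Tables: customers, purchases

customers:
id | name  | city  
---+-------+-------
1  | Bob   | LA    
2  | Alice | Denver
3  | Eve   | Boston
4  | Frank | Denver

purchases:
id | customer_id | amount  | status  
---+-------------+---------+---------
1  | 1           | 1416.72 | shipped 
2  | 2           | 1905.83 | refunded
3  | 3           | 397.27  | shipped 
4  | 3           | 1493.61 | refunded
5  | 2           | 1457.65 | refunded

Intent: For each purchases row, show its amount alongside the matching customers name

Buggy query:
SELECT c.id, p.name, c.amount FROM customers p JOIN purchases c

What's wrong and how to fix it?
Bug: Missing join condition: each purchases row is matched to all customers rows instead of just its own

Fix: Add ON c.customer_id = p.id to the JOIN

Corrected query:
SELECT c.id, p.name, c.amount FROM customers p JOIN purchases c ON c.customer_id = p.id

Result:
id | name  | amount 
---+-------+--------
1  | Bob   | 1416.72
2  | Alice | 1905.83
3  | Eve   | 397.27 
4  | Eve   | 1493.61
5  | Alice | 1457.65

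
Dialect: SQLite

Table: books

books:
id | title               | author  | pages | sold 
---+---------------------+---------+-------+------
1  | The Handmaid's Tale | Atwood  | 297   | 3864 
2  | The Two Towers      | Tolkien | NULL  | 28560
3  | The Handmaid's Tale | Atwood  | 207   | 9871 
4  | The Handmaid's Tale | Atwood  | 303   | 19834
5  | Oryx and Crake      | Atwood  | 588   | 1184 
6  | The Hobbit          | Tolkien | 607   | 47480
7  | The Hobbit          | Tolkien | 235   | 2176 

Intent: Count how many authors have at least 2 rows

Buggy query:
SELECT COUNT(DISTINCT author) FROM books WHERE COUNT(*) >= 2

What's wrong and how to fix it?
Bug: COUNT(*) cannot appear in WHERE; the per-group count doesn't exist yet

Fix: Use a subquery that GROUPs and filters with HAVING, then count its rows

Corrected query:
SELECT COUNT(*) FROM (SELECT author FROM books GROUP BY author HAVING COUNT(*) >= 2)

Result:
COUNT(*)
--------
2       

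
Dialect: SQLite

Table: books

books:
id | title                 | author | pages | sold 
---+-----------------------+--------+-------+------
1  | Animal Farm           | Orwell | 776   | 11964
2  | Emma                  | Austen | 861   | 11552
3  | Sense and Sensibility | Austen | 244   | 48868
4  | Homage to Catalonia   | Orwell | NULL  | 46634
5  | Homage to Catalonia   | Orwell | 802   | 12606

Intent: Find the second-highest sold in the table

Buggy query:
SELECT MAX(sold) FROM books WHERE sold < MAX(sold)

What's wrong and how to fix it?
Bug: MAX(sold) on the right of the comparison is an aggregate-in-WHERE error

Fix: Compute the overall MAX in a subquery, then take MAX of rows below it

Corrected query:
SELECT MAX(sold) FROM books WHERE sold < (SELECT MAX(sold) FROM books)

Result:
MAX(sold)
---------
46634    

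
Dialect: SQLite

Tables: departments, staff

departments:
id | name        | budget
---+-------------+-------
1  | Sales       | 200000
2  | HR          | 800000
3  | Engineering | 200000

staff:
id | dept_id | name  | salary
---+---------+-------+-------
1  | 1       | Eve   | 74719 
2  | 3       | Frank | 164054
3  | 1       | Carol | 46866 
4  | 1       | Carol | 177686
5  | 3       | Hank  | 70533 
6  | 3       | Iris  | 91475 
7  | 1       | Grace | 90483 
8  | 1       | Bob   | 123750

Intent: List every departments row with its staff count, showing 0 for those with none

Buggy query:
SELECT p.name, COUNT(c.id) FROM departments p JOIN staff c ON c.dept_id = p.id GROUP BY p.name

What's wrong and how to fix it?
Bug: INNER JOIN drops departments rows that have no matching staff rows

Fix: Use LEFT JOIN so parents without children still appear (COUNT(c.id) gives 0)

Corrected query:
SELECT p.name, COUNT(c.id) FROM departments p LEFT JOIN staff c ON c.dept_id = p.id GROUP BY p.name

Result:
name        | COUNT(c.id)
------------+------------
Engineering | 3          
HR          | 0          
Sales       | 5          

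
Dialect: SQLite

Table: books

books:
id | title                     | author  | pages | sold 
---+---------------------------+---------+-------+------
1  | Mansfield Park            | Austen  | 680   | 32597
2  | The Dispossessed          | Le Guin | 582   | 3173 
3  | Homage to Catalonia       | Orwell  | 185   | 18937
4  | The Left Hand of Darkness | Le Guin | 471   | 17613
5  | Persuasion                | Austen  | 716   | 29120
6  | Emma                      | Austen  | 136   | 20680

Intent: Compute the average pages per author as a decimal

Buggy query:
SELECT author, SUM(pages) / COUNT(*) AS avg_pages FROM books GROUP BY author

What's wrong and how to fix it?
Bug: Both operands are integers, so '/' performs integer division and truncates

Fix: Cast one side to REAL so the division keeps the fractional part

Corrected query:
SELECT author, SUM(pages) * 1.0 / COUNT(*) AS avg_pages FROM books GROUP BY author

Result:
author  | avg_pages 
--------+-----------
Austen  | 510.666667
Le Guin | 526.5     
Orwell  | 185       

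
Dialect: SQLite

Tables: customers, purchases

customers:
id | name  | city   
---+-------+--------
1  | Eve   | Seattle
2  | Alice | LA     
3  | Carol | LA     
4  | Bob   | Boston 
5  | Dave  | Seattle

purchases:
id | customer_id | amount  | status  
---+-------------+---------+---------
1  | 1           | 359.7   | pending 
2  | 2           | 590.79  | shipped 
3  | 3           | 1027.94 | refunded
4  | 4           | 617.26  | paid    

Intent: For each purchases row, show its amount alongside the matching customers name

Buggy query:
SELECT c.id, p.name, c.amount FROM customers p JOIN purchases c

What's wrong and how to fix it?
Bug: Missing join condition: each purchases row is matched to all customers rows instead of just its own

Fix: Add ON c.customer_id = p.id to the JOIN

Corrected query:
SELECT c.id, p.name, c.amount FROM customers p JOIN purchases c ON c.customer_id = p.id

Result:
id | name  | amount 
---+-------+--------
1  | Eve   | 359.7  
2  | Alice | 590.79 
3  | Carol | 1027.94
4  | Bob   | 617.26 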